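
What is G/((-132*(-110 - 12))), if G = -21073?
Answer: -21073/16104 ≈ -1.3086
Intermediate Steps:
G/((-132*(-110 - 12))) = -21073*(-1/(132*(-110 - 12))) = -21073/((-132*(-122))) = -21073/16104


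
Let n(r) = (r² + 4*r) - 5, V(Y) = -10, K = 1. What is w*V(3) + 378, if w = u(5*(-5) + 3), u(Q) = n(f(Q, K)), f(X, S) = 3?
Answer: 218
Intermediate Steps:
n(r) = -5 + r² + 4*r
u(Q) = 16 (u(Q) = -5 + 3² + 4*3 = -5 + 9 + 12 = 16)
w = 16
w*V(3) + 378 = 16*(-10) + 378 = -160 + 378 = 218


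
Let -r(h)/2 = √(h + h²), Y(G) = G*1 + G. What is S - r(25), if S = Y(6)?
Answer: 12 + 10*√26 ≈ 62.990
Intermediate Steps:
Y(G) = 2*G (Y(G) = G + G = 2*G)
S = 12 (S = 2*6 = 12)
r(h) = -2*√(h + h²)
S - r(25) = 12 - (-2)*√(25*(1 + 25)) = 12 - (-2)*√(25*26) = 12 - (-2)*√650 = 12 - (-2)*5*√26 = 12 - (-10)*√26 = 12 + 10*√26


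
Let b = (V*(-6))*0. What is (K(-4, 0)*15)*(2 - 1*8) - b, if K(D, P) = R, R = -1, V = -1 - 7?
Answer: 90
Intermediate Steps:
V = -8
K(D, P) = -1
b = 0 (b = -8*(-6)*0 = 48*0 = 0)
(K(-4, 0)*15)*(2 - 1*8) - b = (-1*15)*(2 - 1*8) - 1*0 = -15*(2 - 8) + 0 = -15*(-6) + 0 = 90 + 0 = 90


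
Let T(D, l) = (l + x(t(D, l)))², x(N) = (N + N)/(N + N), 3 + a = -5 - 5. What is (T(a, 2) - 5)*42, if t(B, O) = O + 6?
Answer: 168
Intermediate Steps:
t(B, O) = 6 + O
a = -13 (a = -3 + (-5 - 5) = -3 - 10 = -13)
x(N) = 1 (x(N) = (2*N)/((2*N)) = (2*N)*(1/(2*N)) = 1)
T(D, l) = (1 + l)² (T(D, l) = (l + 1)² = (1 + l)²)
(T(a, 2) - 5)*42 = ((1 + 2)² - 5)*42 = (3² - 5)*42 = (9 - 5)*42 = 4*42 = 168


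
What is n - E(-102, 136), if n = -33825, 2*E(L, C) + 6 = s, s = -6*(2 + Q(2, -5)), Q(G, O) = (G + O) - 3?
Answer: -33834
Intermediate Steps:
Q(G, O) = -3 + G + O
s = 24 (s = -6*(2 + (-3 + 2 - 5)) = -6*(2 - 6) = -6*(-4) = 24)
E(L, C) = 9 (E(L, C) = -3 + (½)*24 = -3 + 12 = 9)
n - E(-102, 136) = -33825 - 1*9 = -33825 - 9 = -33834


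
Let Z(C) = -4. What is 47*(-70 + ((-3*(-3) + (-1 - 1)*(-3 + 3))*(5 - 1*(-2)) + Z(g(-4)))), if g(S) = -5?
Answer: -517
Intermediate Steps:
47*(-70 + ((-3*(-3) + (-1 - 1)*(-3 + 3))*(5 - 1*(-2)) + Z(g(-4)))) = 47*(-70 + ((-3*(-3) + (-1 - 1)*(-3 + 3))*(5 - 1*(-2)) - 4)) = 47*(-70 + ((9 - 2*0)*(5 + 2) - 4)) = 47*(-70 + ((9 + 0)*7 - 4)) = 47*(-70 + (9*7 - 4)) = 47*(-70 + (63 - 4)) = 47*(-70 + 59) = 47*(-11) = -517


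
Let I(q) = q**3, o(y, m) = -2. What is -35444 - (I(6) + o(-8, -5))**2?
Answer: -81240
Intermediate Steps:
-35444 - (I(6) + o(-8, -5))**2 = -35444 - (6**3 - 2)**2 = -35444 - (216 - 2)**2 = -35444 - 1*214**2 = -35444 - 1*45796 = -35444 - 45796 = -81240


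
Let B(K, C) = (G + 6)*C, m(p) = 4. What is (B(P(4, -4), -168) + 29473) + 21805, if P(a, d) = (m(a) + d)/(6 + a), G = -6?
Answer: 51278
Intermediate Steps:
P(a, d) = (4 + d)/(6 + a)
B(K, C) = 0 (B(K, C) = (-6 + 6)*C = 0*C = 0)
(B(P(4, -4), -168) + 29473) + 21805 = (0 + 29473) + 21805 = 29473 + 21805 = 51278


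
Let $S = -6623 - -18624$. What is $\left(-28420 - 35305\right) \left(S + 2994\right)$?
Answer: $-955556375$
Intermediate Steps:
$S = 12001$ ($S = -6623 + 18624 = 12001$)
$\left(-28420 - 35305\right) \left(S + 2994\right) = \left(-28420 - 35305\right) \left(12001 + 2994\right) = \left(-63725\right) 14995 = -955556375$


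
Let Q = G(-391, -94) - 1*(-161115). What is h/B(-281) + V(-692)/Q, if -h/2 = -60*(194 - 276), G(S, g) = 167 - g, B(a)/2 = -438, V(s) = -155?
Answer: 132317005/11780448 ≈ 11.232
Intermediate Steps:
B(a) = -876 (B(a) = 2*(-438) = -876)
Q = 161376 (Q = (167 - 1*(-94)) - 1*(-161115) = (167 + 94) + 161115 = 261 + 161115 = 161376)
h = -9840 (h = -(-120)*(194 - 276) = -(-120)*(-82) = -2*4920 = -9840)
h/B(-281) + V(-692)/Q = -9840/(-876) - 155/161376 = -9840*(-1/876) - 155*1/161376 = 820/73 - 155/161376 = 132317005/11780448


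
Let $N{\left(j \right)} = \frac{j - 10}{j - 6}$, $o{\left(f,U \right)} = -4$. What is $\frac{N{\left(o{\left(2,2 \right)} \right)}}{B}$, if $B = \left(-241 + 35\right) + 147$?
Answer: $- \frac{7}{295} \approx -0.023729$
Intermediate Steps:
$B = -59$ ($B = -206 + 147 = -59$)
$N{\left(j \right)} = \frac{-10 + j}{-6 + j}$
$\frac{N{\left(o{\left(2,2 \right)} \right)}}{B} = \frac{\frac{1}{-6 - 4} \left(-10 - 4\right)}{-59} = \frac{1}{-10} \left(-14\right) \left(- \frac{1}{59}\right) = \left(- \frac{1}{10}\right) \left(-14\right) \left(- \frac{1}{59}\right) = \frac{7}{5} \left(- \frac{1}{59}\right) = - \frac{7}{295}$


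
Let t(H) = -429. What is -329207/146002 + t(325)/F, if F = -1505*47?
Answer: -23223822287/10327451470 ≈ -2.2487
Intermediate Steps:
F = -70735
-329207/146002 + t(325)/F = -329207/146002 - 429/(-70735) = -329207*1/146002 - 429*(-1/70735) = -329207/146002 + 429/70735 = -23223822287/10327451470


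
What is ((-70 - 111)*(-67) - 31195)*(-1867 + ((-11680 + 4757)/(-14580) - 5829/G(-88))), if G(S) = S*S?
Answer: 83752104263093/2352240 ≈ 3.5605e+7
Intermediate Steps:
G(S) = S**2
((-70 - 111)*(-67) - 31195)*(-1867 + ((-11680 + 4757)/(-14580) - 5829/G(-88))) = ((-70 - 111)*(-67) - 31195)*(-1867 + ((-11680 + 4757)/(-14580) - 5829/((-88)**2))) = (-181*(-67) - 31195)*(-1867 + (-6923*(-1/14580) - 5829/7744)) = (12127 - 31195)*(-1867 + (6923/14580 - 5829*1/7744)) = -19068*(-1867 + (6923/14580 - 5829/7744)) = -19068*(-1867 - 7843777/28226880) = -19068*(-52707428737/28226880) = 83752104263093/2352240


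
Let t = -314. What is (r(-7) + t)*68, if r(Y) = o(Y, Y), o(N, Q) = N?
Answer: -21828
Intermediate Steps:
r(Y) = Y
(r(-7) + t)*68 = (-7 - 314)*68 = -321*68 = -21828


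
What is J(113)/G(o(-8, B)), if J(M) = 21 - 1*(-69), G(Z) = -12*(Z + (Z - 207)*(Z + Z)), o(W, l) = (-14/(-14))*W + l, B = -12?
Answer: -1/1208 ≈ -0.00082781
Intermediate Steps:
o(W, l) = W + l (o(W, l) = (-14*(-1/14))*W + l = 1*W + l = W + l)
G(Z) = -12*Z - 24*Z*(-207 + Z) (G(Z) = -12*(Z + (-207 + Z)*(2*Z)) = -12*(Z + 2*Z*(-207 + Z)) = -12*Z - 24*Z*(-207 + Z))
J(M) = 90 (J(M) = 21 + 69 = 90)
J(113)/G(o(-8, B)) = 90/((12*(-8 - 12)*(413 - 2*(-8 - 12)))) = 90/((12*(-20)*(413 - 2*(-20)))) = 90/((12*(-20)*(413 + 40))) = 90/((12*(-20)*453)) = 90/(-108720) = 90*(-1/108720) = -1/1208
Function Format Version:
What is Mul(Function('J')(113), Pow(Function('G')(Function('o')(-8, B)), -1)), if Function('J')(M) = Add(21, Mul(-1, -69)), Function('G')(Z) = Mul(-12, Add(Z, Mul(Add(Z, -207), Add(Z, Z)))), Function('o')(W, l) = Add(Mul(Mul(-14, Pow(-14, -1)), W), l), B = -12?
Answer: Rational(-1, 1208) ≈ -0.00082781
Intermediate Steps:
Function('o')(W, l) = Add(W, l) (Function('o')(W, l) = Add(Mul(Mul(-14, Rational(-1, 14)), W), l) = Add(Mul(1, W), l) = Add(W, l))
Function('G')(Z) = Add(Mul(-12, Z), Mul(-24, Z, Add(-207, Z))) (Function('G')(Z) = Mul(-12, Add(Z, Mul(Add(-207, Z), Mul(2, Z)))) = Mul(-12, Add(Z, Mul(2, Z, Add(-207, Z)))) = Add(Mul(-12, Z), Mul(-24, Z, Add(-207, Z))))
Function('J')(M) = 90 (Function('J')(M) = Add(21, 69) = 90)
Mul(Function('J')(113), Pow(Function('G')(Function('o')(-8, B)), -1)) = Mul(90, Pow(Mul(12, Add(-8, -12), Add(413, Mul(-2, Add(-8, -12)))), -1)) = Mul(90, Pow(Mul(12, -20, Add(413, Mul(-2, -20))), -1)) = Mul(90, Pow(Mul(12, -20, Add(413, 40)), -1)) = Mul(90, Pow(Mul(12, -20, 453), -1)) = Mul(90, Pow(-108720, -1)) = Mul(90, Rational(-1, 108720)) = Rational(-1, 1208)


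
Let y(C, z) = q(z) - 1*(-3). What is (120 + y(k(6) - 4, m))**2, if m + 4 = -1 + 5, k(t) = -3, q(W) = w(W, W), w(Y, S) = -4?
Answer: 14161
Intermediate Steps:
q(W) = -4
m = 0 (m = -4 + (-1 + 5) = -4 + 4 = 0)
y(C, z) = -1 (y(C, z) = -4 - 1*(-3) = -4 + 3 = -1)
(120 + y(k(6) - 4, m))**2 = (120 - 1)**2 = 119**2 = 14161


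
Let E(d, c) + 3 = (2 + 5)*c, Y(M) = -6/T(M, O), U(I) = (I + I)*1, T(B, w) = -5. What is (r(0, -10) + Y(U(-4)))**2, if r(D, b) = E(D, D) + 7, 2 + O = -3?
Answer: 676/25 ≈ 27.040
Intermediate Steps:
O = -5 (O = -2 - 3 = -5)
U(I) = 2*I (U(I) = (2*I)*1 = 2*I)
Y(M) = 6/5 (Y(M) = -6/(-5) = -6*(-1/5) = 6/5)
E(d, c) = -3 + 7*c (E(d, c) = -3 + (2 + 5)*c = -3 + 7*c)
r(D, b) = 4 + 7*D (r(D, b) = (-3 + 7*D) + 7 = 4 + 7*D)
(r(0, -10) + Y(U(-4)))**2 = ((4 + 7*0) + 6/5)**2 = ((4 + 0) + 6/5)**2 = (4 + 6/5)**2 = (26/5)**2 = 676/25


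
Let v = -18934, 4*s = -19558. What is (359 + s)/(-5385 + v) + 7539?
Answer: 366690943/48638 ≈ 7539.2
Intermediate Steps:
s = -9779/2 (s = (¼)*(-19558) = -9779/2 ≈ -4889.5)
(359 + s)/(-5385 + v) + 7539 = (359 - 9779/2)/(-5385 - 18934) + 7539 = -9061/2/(-24319) + 7539 = -9061/2*(-1/24319) + 7539 = 9061/48638 + 7539 = 366690943/48638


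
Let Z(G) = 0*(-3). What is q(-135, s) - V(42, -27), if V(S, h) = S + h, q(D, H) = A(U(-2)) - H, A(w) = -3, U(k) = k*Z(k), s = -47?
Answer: 29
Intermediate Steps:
Z(G) = 0
U(k) = 0 (U(k) = k*0 = 0)
q(D, H) = -3 - H
q(-135, s) - V(42, -27) = (-3 - 1*(-47)) - (42 - 27) = (-3 + 47) - 1*15 = 44 - 15 = 29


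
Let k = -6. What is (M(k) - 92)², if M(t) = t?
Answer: 9604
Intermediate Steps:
(M(k) - 92)² = (-6 - 92)² = (-98)² = 9604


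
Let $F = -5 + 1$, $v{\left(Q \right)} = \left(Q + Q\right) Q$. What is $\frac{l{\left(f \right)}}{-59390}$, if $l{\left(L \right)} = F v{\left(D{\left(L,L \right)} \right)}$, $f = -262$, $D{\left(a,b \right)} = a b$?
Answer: $\frac{18847994944}{29695} \approx 6.3472 \cdot 10^{5}$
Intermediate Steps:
$v{\left(Q \right)} = 2 Q^{2}$ ($v{\left(Q \right)} = 2 Q Q = 2 Q^{2}$)
$F = -4$
$l{\left(L \right)} = - 8 L^{4}$ ($l{\left(L \right)} = - 4 \cdot 2 \left(L L\right)^{2} = - 4 \cdot 2 \left(L^{2}\right)^{2} = - 4 \cdot 2 L^{4} = - 8 L^{4}$)
$\frac{l{\left(f \right)}}{-59390} = \frac{\left(-8\right) \left(-262\right)^{4}}{-59390} = \left(-8\right) 4711998736 \left(- \frac{1}{59390}\right) = \left(-37695989888\right) \left(- \frac{1}{59390}\right) = \frac{18847994944}{29695}$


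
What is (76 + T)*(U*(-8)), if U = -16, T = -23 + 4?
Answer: 7296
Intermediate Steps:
T = -19
(76 + T)*(U*(-8)) = (76 - 19)*(-16*(-8)) = 57*128 = 7296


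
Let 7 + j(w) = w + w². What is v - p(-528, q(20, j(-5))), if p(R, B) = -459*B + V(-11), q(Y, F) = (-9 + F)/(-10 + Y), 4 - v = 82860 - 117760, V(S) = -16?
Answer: 175518/5 ≈ 35104.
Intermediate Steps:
v = 34904 (v = 4 - (82860 - 117760) = 4 - 1*(-34900) = 4 + 34900 = 34904)
j(w) = -7 + w + w² (j(w) = -7 + (w + w²) = -7 + w + w²)
q(Y, F) = (-9 + F)/(-10 + Y)
p(R, B) = -16 - 459*B (p(R, B) = -459*B - 16 = -16 - 459*B)
v - p(-528, q(20, j(-5))) = 34904 - (-16 - 459*(-9 + (-7 - 5 + (-5)²))/(-10 + 20)) = 34904 - (-16 - 459*(-9 + (-7 - 5 + 25))/10) = 34904 - (-16 - 459*(-9 + 13)/10) = 34904 - (-16 - 459*4/10) = 34904 - (-16 - 459*⅖) = 34904 - (-16 - 918/5) = 34904 - 1*(-998/5) = 34904 + 998/5 = 175518/5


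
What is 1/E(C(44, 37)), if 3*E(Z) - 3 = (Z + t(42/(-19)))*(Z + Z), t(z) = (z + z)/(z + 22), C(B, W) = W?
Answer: 141/128050 ≈ 0.0011011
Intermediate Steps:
t(z) = 2*z/(22 + z) (t(z) = (2*z)/(22 + z) = 2*z/(22 + z))
E(Z) = 1 + 2*Z*(-21/94 + Z)/3 (E(Z) = 1 + ((Z + 2*(42/(-19))/(22 + 42/(-19)))*(Z + Z))/3 = 1 + ((Z + 2*(42*(-1/19))/(22 + 42*(-1/19)))*(2*Z))/3 = 1 + ((Z + 2*(-42/19)/(22 - 42/19))*(2*Z))/3 = 1 + ((Z + 2*(-42/19)/(376/19))*(2*Z))/3 = 1 + ((Z + 2*(-42/19)*(19/376))*(2*Z))/3 = 1 + ((Z - 21/94)*(2*Z))/3 = 1 + ((-21/94 + Z)*(2*Z))/3 = 1 + (2*Z*(-21/94 + Z))/3 = 1 + 2*Z*(-21/94 + Z)/3)
1/E(C(44, 37)) = 1/(1 - 7/47*37 + (⅔)*37²) = 1/(1 - 259/47 + (⅔)*1369) = 1/(1 - 259/47 + 2738/3) = 1/(128050/141) = 141/128050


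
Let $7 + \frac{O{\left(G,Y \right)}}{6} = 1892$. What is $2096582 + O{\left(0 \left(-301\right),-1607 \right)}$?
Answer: $2107892$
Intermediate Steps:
$O{\left(G,Y \right)} = 11310$ ($O{\left(G,Y \right)} = -42 + 6 \cdot 1892 = -42 + 11352 = 11310$)
$2096582 + O{\left(0 \left(-301\right),-1607 \right)} = 2096582 + 11310 = 2107892$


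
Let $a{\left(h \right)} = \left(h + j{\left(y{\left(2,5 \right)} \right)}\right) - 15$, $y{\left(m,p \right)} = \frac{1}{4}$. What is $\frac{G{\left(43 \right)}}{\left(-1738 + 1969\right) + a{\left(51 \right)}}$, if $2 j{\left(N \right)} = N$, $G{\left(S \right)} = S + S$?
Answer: $\frac{688}{2137} \approx 0.32195$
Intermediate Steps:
$y{\left(m,p \right)} = \frac{1}{4}$
$G{\left(S \right)} = 2 S$
$j{\left(N \right)} = \frac{N}{2}$
$a{\left(h \right)} = - \frac{119}{8} + h$ ($a{\left(h \right)} = \left(h + \frac{1}{2} \cdot \frac{1}{4}\right) - 15 = \left(h + \frac{1}{8}\right) - 15 = \left(\frac{1}{8} + h\right) - 15 = - \frac{119}{8} + h$)
$\frac{G{\left(43 \right)}}{\left(-1738 + 1969\right) + a{\left(51 \right)}} = \frac{2 \cdot 43}{\left(-1738 + 1969\right) + \left(- \frac{119}{8} + 51\right)} = \frac{86}{231 + \frac{289}{8}} = \frac{86}{\frac{2137}{8}} = 86 \cdot \frac{8}{2137} = \frac{688}{2137}$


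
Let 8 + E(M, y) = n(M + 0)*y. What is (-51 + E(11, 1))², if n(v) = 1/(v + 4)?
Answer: 781456/225 ≈ 3473.1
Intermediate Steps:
n(v) = 1/(4 + v)
E(M, y) = -8 + y/(4 + M) (E(M, y) = -8 + y/(4 + (M + 0)) = -8 + y/(4 + M))
(-51 + E(11, 1))² = (-51 + (-32 + 1 - 8*11)/(4 + 11))² = (-51 + (-32 + 1 - 88)/15)² = (-51 + (1/15)*(-119))² = (-51 - 119/15)² = (-884/15)² = 781456/225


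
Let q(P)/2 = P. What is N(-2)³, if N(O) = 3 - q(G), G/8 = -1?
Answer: 6859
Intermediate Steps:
G = -8 (G = 8*(-1) = -8)
q(P) = 2*P
N(O) = 19 (N(O) = 3 - 2*(-8) = 3 - 1*(-16) = 3 + 16 = 19)
N(-2)³ = 19³ = 6859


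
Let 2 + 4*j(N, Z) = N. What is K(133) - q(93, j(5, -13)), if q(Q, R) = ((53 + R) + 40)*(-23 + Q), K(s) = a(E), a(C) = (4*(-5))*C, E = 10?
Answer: -13525/2 ≈ -6762.5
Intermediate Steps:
a(C) = -20*C
j(N, Z) = -½ + N/4
K(s) = -200 (K(s) = -20*10 = -200)
q(Q, R) = (-23 + Q)*(93 + R) (q(Q, R) = (93 + R)*(-23 + Q) = (-23 + Q)*(93 + R))
K(133) - q(93, j(5, -13)) = -200 - (-2139 - 23*(-½ + (¼)*5) + 93*93 + 93*(-½ + (¼)*5)) = -200 - (-2139 - 23*(-½ + 5/4) + 8649 + 93*(-½ + 5/4)) = -200 - (-2139 - 23*¾ + 8649 + 93*(¾)) = -200 - (-2139 - 69/4 + 8649 + 279/4) = -200 - 1*13125/2 = -200 - 13125/2 = -13525/2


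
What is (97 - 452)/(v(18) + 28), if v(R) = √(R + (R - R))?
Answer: -4970/383 + 1065*√2/766 ≈ -11.010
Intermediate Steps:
v(R) = √R (v(R) = √(R + 0) = √R)
(97 - 452)/(v(18) + 28) = (97 - 452)/(√18 + 28) = -355/(3*√2 + 28) = -355/(28 + 3*√2)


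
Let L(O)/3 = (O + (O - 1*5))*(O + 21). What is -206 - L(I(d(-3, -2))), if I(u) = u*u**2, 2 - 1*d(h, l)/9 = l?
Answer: -13065872723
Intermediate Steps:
d(h, l) = 18 - 9*l
I(u) = u**3
L(O) = 3*(-5 + 2*O)*(21 + O) (L(O) = 3*((O + (O - 1*5))*(O + 21)) = 3*((O + (O - 5))*(21 + O)) = 3*((O + (-5 + O))*(21 + O)) = 3*((-5 + 2*O)*(21 + O)) = 3*(-5 + 2*O)*(21 + O))
-206 - L(I(d(-3, -2))) = -206 - (-315 + 6*((18 - 9*(-2))**3)**2 + 111*(18 - 9*(-2))**3) = -206 - (-315 + 6*((18 + 18)**3)**2 + 111*(18 + 18)**3) = -206 - (-315 + 6*(36**3)**2 + 111*36**3) = -206 - (-315 + 6*46656**2 + 111*46656) = -206 - (-315 + 6*2176782336 + 5178816) = -206 - (-315 + 13060694016 + 5178816) = -206 - 1*13065872517 = -206 - 13065872517 = -13065872723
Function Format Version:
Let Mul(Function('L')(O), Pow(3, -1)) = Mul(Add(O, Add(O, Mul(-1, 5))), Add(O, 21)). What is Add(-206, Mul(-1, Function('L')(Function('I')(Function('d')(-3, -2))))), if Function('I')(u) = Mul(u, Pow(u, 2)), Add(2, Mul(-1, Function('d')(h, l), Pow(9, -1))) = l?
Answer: -13065872723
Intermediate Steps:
Function('d')(h, l) = Add(18, Mul(-9, l))
Function('I')(u) = Pow(u, 3)
Function('L')(O) = Mul(3, Add(-5, Mul(2, O)), Add(21, O)) (Function('L')(O) = Mul(3, Mul(Add(O, Add(O, Mul(-1, 5))), Add(O, 21))) = Mul(3, Mul(Add(O, Add(O, -5)), Add(21, O))) = Mul(3, Mul(Add(O, Add(-5, O)), Add(21, O))) = Mul(3, Mul(Add(-5, Mul(2, O)), Add(21, O))) = Mul(3, Add(-5, Mul(2, O)), Add(21, O)))
Add(-206, Mul(-1, Function('L')(Function('I')(Function('d')(-3, -2))))) = Add(-206, Mul(-1, Add(-315, Mul(6, Pow(Pow(Add(18, Mul(-9, -2)), 3), 2)), Mul(111, Pow(Add(18, Mul(-9, -2)), 3))))) = Add(-206, Mul(-1, Add(-315, Mul(6, Pow(Pow(Add(18, 18), 3), 2)), Mul(111, Pow(Add(18, 18), 3))))) = Add(-206, Mul(-1, Add(-315, Mul(6, Pow(Pow(36, 3), 2)), Mul(111, Pow(36, 3))))) = Add(-206, Mul(-1, Add(-315, Mul(6, Pow(46656, 2)), Mul(111, 46656)))) = Add(-206, Mul(-1, Add(-315, Mul(6, 2176782336), 5178816))) = Add(-206, Mul(-1, Add(-315, 13060694016, 5178816))) = Add(-206, Mul(-1, 13065872517)) = Add(-206, -13065872517) = -13065872723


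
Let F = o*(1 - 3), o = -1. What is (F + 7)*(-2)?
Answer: -18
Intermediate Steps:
F = 2 (F = -(1 - 3) = -1*(-2) = 2)
(F + 7)*(-2) = (2 + 7)*(-2) = 9*(-2) = -18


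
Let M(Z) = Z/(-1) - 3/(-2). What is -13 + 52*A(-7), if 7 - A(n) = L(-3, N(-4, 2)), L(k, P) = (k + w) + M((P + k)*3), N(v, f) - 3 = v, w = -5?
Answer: 65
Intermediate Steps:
M(Z) = 3/2 - Z (M(Z) = Z*(-1) - 3*(-1/2) = -Z + 3/2 = 3/2 - Z)
N(v, f) = 3 + v
L(k, P) = -7/2 - 3*P - 2*k (L(k, P) = (k - 5) + (3/2 - (P + k)*3) = (-5 + k) + (3/2 - (3*P + 3*k)) = (-5 + k) + (3/2 + (-3*P - 3*k)) = (-5 + k) + (3/2 - 3*P - 3*k) = -7/2 - 3*P - 2*k)
A(n) = 3/2 (A(n) = 7 - (-7/2 - 3*(3 - 4) - 2*(-3)) = 7 - (-7/2 - 3*(-1) + 6) = 7 - (-7/2 + 3 + 6) = 7 - 1*11/2 = 7 - 11/2 = 3/2)
-13 + 52*A(-7) = -13 + 52*(3/2) = -13 + 78 = 65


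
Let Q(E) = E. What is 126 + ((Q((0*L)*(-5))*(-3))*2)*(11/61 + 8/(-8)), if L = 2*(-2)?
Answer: 126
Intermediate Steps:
L = -4
126 + ((Q((0*L)*(-5))*(-3))*2)*(11/61 + 8/(-8)) = 126 + ((((0*(-4))*(-5))*(-3))*2)*(11/61 + 8/(-8)) = 126 + (((0*(-5))*(-3))*2)*(11*(1/61) + 8*(-1/8)) = 126 + ((0*(-3))*2)*(11/61 - 1) = 126 + (0*2)*(-50/61) = 126 + 0*(-50/61) = 126 + 0 = 126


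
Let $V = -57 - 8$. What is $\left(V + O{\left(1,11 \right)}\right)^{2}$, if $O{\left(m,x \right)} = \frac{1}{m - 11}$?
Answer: $\frac{423801}{100} \approx 4238.0$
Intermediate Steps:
$V = -65$
$O{\left(m,x \right)} = \frac{1}{-11 + m}$
$\left(V + O{\left(1,11 \right)}\right)^{2} = \left(-65 + \frac{1}{-11 + 1}\right)^{2} = \left(-65 + \frac{1}{-10}\right)^{2} = \left(-65 - \frac{1}{10}\right)^{2} = \left(- \frac{651}{10}\right)^{2} = \frac{423801}{100}$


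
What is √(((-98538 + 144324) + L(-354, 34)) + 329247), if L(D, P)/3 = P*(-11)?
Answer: √373911 ≈ 611.48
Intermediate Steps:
L(D, P) = -33*P (L(D, P) = 3*(P*(-11)) = 3*(-11*P) = -33*P)
√(((-98538 + 144324) + L(-354, 34)) + 329247) = √(((-98538 + 144324) - 33*34) + 329247) = √((45786 - 1122) + 329247) = √(44664 + 329247) = √373911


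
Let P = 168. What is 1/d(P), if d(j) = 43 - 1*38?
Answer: ⅕ ≈ 0.20000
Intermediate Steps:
d(j) = 5 (d(j) = 43 - 38 = 5)
1/d(P) = 1/5 = ⅕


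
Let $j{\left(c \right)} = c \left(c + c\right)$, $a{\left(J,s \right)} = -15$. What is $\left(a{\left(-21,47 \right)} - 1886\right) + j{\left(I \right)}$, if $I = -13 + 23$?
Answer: $-1701$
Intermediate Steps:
$I = 10$
$j{\left(c \right)} = 2 c^{2}$ ($j{\left(c \right)} = c 2 c = 2 c^{2}$)
$\left(a{\left(-21,47 \right)} - 1886\right) + j{\left(I \right)} = \left(-15 - 1886\right) + 2 \cdot 10^{2} = \left(-15 - 1886\right) + 2 \cdot 100 = -1901 + 200 = -1701$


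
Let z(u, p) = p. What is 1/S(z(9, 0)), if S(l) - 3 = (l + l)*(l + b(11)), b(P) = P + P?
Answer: ⅓ ≈ 0.33333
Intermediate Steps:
b(P) = 2*P
S(l) = 3 + 2*l*(22 + l) (S(l) = 3 + (l + l)*(l + 2*11) = 3 + (2*l)*(l + 22) = 3 + (2*l)*(22 + l) = 3 + 2*l*(22 + l))
1/S(z(9, 0)) = 1/(3 + 2*0² + 44*0) = 1/(3 + 2*0 + 0) = 1/(3 + 0 + 0) = 1/3 = ⅓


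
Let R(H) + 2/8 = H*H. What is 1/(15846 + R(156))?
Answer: 4/160727 ≈ 2.4887e-5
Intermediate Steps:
R(H) = -1/4 + H**2 (R(H) = -1/4 + H*H = -1/4 + H**2)
1/(15846 + R(156)) = 1/(15846 + (-1/4 + 156**2)) = 1/(15846 + (-1/4 + 24336)) = 1/(15846 + 97343/4) = 1/(160727/4) = 4/160727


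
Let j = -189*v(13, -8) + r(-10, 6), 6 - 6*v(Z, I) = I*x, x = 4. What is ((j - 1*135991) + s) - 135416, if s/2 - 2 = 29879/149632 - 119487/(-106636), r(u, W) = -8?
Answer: -543716772058395/1994519744 ≈ -2.7261e+5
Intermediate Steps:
s = 13244392933/1994519744 (s = 4 + 2*(29879/149632 - 119487/(-106636)) = 4 + 2*(29879*(1/149632) - 119487*(-1/106636)) = 4 + 2*(29879/149632 + 119487/106636) = 4 + 2*(5266313957/3989039488) = 4 + 5266313957/1994519744 = 13244392933/1994519744 ≈ 6.6404)
v(Z, I) = 1 - 2*I/3 (v(Z, I) = 1 - I*4/6 = 1 - 2*I/3)
j = -1205 (j = -189*(1 - 2/3*(-8)) - 8 = -189*(1 + 16/3) - 8 = -189*19/3 - 8 = -1197 - 8 = -1205)
((j - 1*135991) + s) - 135416 = ((-1205 - 1*135991) + 13244392933/1994519744) - 135416 = ((-1205 - 135991) + 13244392933/1994519744) - 135416 = (-137196 + 13244392933/1994519744) - 135416 = -273626886404891/1994519744 - 135416 = -543716772058395/1994519744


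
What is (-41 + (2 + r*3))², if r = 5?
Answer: 576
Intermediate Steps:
(-41 + (2 + r*3))² = (-41 + (2 + 5*3))² = (-41 + (2 + 15))² = (-41 + 17)² = (-24)² = 576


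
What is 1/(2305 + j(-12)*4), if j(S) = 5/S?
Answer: 3/6910 ≈ 0.00043415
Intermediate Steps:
1/(2305 + j(-12)*4) = 1/(2305 + (5/(-12))*4) = 1/(2305 + (5*(-1/12))*4) = 1/(2305 - 5/12*4) = 1/(2305 - 5/3) = 1/(6910/3) = 3/6910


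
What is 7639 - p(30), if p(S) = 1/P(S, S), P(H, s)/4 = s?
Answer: 916679/120 ≈ 7639.0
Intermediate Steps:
P(H, s) = 4*s
p(S) = 1/(4*S)
7639 - p(30) = 7639 - 1/(4*30) = 7639 - 1*1/120 = 7639 - 1/120 = 916679/120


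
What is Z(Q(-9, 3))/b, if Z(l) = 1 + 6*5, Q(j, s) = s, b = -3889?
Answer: -31/3889 ≈ -0.0079712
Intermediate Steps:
Z(l) = 31 (Z(l) = 1 + 30 = 31)
Z(Q(-9, 3))/b = 31/(-3889) = 31*(-1/3889) = -31/3889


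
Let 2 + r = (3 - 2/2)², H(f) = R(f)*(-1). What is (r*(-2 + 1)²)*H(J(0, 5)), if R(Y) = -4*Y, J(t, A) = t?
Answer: 0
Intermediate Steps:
H(f) = 4*f (H(f) = -4*f*(-1) = 4*f)
r = 2 (r = -2 + (3 - 2/2)² = -2 + (3 - 2*½)² = -2 + (3 - 1)² = -2 + 2² = -2 + 4 = 2)
(r*(-2 + 1)²)*H(J(0, 5)) = (2*(-2 + 1)²)*(4*0) = (2*(-1)²)*0 = (2*1)*0 = 2*0 = 0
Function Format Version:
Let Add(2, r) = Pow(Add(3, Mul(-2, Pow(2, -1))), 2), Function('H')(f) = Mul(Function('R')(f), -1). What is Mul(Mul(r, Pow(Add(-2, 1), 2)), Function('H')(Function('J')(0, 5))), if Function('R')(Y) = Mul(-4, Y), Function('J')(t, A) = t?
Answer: 0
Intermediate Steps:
Function('H')(f) = Mul(4, f) (Function('H')(f) = Mul(Mul(-4, f), -1) = Mul(4, f))
r = 2 (r = Add(-2, Pow(Add(3, Mul(-2, Pow(2, -1))), 2)) = Add(-2, Pow(Add(3, Mul(-2, Rational(1, 2))), 2)) = Add(-2, Pow(Add(3, -1), 2)) = Add(-2, Pow(2, 2)) = Add(-2, 4) = 2)
Mul(Mul(r, Pow(Add(-2, 1), 2)), Function('H')(Function('J')(0, 5))) = Mul(Mul(2, Pow(Add(-2, 1), 2)), Mul(4, 0)) = Mul(Mul(2, Pow(-1, 2)), 0) = Mul(Mul(2, 1), 0) = Mul(2, 0) = 0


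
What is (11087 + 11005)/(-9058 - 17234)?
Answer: -263/313 ≈ -0.84026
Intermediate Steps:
(11087 + 11005)/(-9058 - 17234) = 22092/(-26292) = 22092*(-1/26292) = -263/313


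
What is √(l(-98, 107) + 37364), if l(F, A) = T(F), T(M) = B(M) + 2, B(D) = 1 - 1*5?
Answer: √37362 ≈ 193.29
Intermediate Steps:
B(D) = -4 (B(D) = 1 - 5 = -4)
T(M) = -2 (T(M) = -4 + 2 = -2)
l(F, A) = -2
√(l(-98, 107) + 37364) = √(-2 + 37364) = √37362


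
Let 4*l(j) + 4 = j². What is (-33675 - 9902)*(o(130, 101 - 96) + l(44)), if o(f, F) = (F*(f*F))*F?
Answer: -729173941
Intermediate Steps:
l(j) = -1 + j²/4
o(f, F) = f*F³ (o(f, F) = (F*(F*f))*F = (f*F²)*F = f*F³)
(-33675 - 9902)*(o(130, 101 - 96) + l(44)) = (-33675 - 9902)*(130*(101 - 96)³ + (-1 + (¼)*44²)) = -43577*(130*5³ + (-1 + (¼)*1936)) = -43577*(130*125 + (-1 + 484)) = -43577*(16250 + 483) = -43577*16733 = -729173941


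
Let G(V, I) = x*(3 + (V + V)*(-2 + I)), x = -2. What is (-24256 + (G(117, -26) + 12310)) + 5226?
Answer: 6378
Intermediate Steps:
G(V, I) = -6 - 4*V*(-2 + I) (G(V, I) = -2*(3 + (V + V)*(-2 + I)) = -2*(3 + (2*V)*(-2 + I)) = -2*(3 + 2*V*(-2 + I)) = -6 - 4*V*(-2 + I))
(-24256 + (G(117, -26) + 12310)) + 5226 = (-24256 + ((-6 + 8*117 - 4*(-26)*117) + 12310)) + 5226 = (-24256 + ((-6 + 936 + 12168) + 12310)) + 5226 = (-24256 + (13098 + 12310)) + 5226 = (-24256 + 25408) + 5226 = 1152 + 5226 = 6378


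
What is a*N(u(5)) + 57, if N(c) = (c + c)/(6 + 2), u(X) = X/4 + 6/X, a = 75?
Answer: 1647/16 ≈ 102.94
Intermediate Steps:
u(X) = 6/X + X/4 (u(X) = X*(¼) + 6/X = X/4 + 6/X = 6/X + X/4)
N(c) = c/4 (N(c) = (2*c)/8 = (2*c)*(⅛) = c/4)
a*N(u(5)) + 57 = 75*((6/5 + (¼)*5)/4) + 57 = 75*((6*(⅕) + 5/4)/4) + 57 = 75*((6/5 + 5/4)/4) + 57 = 75*((¼)*(49/20)) + 57 = 75*(49/80) + 57 = 735/16 + 57 = 1647/16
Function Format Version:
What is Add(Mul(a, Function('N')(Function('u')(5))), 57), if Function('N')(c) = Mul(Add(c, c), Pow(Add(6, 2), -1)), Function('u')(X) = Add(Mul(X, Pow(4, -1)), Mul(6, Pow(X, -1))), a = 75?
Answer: Rational(1647, 16) ≈ 102.94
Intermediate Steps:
Function('u')(X) = Add(Mul(6, Pow(X, -1)), Mul(Rational(1, 4), X)) (Function('u')(X) = Add(Mul(X, Rational(1, 4)), Mul(6, Pow(X, -1))) = Add(Mul(Rational(1, 4), X), Mul(6, Pow(X, -1))) = Add(Mul(6, Pow(X, -1)), Mul(Rational(1, 4), X)))
Function('N')(c) = Mul(Rational(1, 4), c) (Function('N')(c) = Mul(Mul(2, c), Pow(8, -1)) = Mul(Mul(2, c), Rational(1, 8)) = Mul(Rational(1, 4), c))
Add(Mul(a, Function('N')(Function('u')(5))), 57) = Add(Mul(75, Mul(Rational(1, 4), Add(Mul(6, Pow(5, -1)), Mul(Rational(1, 4), 5)))), 57) = Add(Mul(75, Mul(Rational(1, 4), Add(Mul(6, Rational(1, 5)), Rational(5, 4)))), 57) = Add(Mul(75, Mul(Rational(1, 4), Add(Rational(6, 5), Rational(5, 4)))), 57) = Add(Mul(75, Mul(Rational(1, 4), Rational(49, 20))), 57) = Add(Mul(75, Rational(49, 80)), 57) = Add(Rational(735, 16), 57) = Rational(1647, 16)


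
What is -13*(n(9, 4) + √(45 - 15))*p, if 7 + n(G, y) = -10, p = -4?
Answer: -884 + 52*√30 ≈ -599.18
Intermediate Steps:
n(G, y) = -17 (n(G, y) = -7 - 10 = -17)
-13*(n(9, 4) + √(45 - 15))*p = -13*(-17 + √(45 - 15))*(-4) = -13*(-17 + √30)*(-4) = -13*(68 - 4*√30) = -884 + 52*√30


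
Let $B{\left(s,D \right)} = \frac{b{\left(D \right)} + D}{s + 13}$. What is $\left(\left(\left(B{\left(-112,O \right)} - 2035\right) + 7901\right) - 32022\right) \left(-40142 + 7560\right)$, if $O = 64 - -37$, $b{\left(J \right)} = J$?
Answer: $\frac{7670531452}{9} \approx 8.5228 \cdot 10^{8}$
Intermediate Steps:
$O = 101$ ($O = 64 + 37 = 101$)
$B{\left(s,D \right)} = \frac{2 D}{13 + s}$ ($B{\left(s,D \right)} = \frac{D + D}{s + 13} = \frac{2 D}{13 + s}$)
$\left(\left(\left(B{\left(-112,O \right)} - 2035\right) + 7901\right) - 32022\right) \left(-40142 + 7560\right) = \left(\left(\left(2 \cdot 101 \frac{1}{13 - 112} - 2035\right) + 7901\right) - 32022\right) \left(-40142 + 7560\right) = \left(\left(\left(2 \cdot 101 \frac{1}{-99} - 2035\right) + 7901\right) - 32022\right) \left(-32582\right) = \left(\left(\left(2 \cdot 101 \left(- \frac{1}{99}\right) - 2035\right) + 7901\right) - 32022\right) \left(-32582\right) = \left(\left(\left(- \frac{202}{99} - 2035\right) + 7901\right) - 32022\right) \left(-32582\right) = \left(\left(- \frac{201667}{99} + 7901\right) - 32022\right) \left(-32582\right) = \left(\frac{580532}{99} - 32022\right) \left(-32582\right) = \left(- \frac{2589646}{99}\right) \left(-32582\right) = \frac{7670531452}{9}$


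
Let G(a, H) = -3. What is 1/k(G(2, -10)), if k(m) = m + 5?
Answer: ½ ≈ 0.50000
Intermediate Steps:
k(m) = 5 + m
1/k(G(2, -10)) = 1/(5 - 3) = 1/2 = ½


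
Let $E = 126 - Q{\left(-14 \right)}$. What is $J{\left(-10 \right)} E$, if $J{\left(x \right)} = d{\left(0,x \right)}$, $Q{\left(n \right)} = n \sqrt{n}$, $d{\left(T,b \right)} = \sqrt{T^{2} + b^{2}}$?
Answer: $1260 + 140 i \sqrt{14} \approx 1260.0 + 523.83 i$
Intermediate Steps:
$Q{\left(n \right)} = n^{\frac{3}{2}}$
$J{\left(x \right)} = \sqrt{x^{2}}$ ($J{\left(x \right)} = \sqrt{0^{2} + x^{2}} = \sqrt{0 + x^{2}} = \sqrt{x^{2}}$)
$E = 126 + 14 i \sqrt{14}$ ($E = 126 - \left(-14\right)^{\frac{3}{2}} = 126 - - 14 i \sqrt{14} = 126 + 14 i \sqrt{14} \approx 126.0 + 52.383 i$)
$J{\left(-10 \right)} E = \sqrt{\left(-10\right)^{2}} \left(126 + 14 i \sqrt{14}\right) = \sqrt{100} \left(126 + 14 i \sqrt{14}\right) = 10 \left(126 + 14 i \sqrt{14}\right) = 1260 + 140 i \sqrt{14}$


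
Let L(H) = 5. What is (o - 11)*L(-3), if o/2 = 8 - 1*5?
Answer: -25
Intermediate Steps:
o = 6 (o = 2*(8 - 1*5) = 2*(8 - 5) = 2*3 = 6)
(o - 11)*L(-3) = (6 - 11)*5 = -5*5 = -25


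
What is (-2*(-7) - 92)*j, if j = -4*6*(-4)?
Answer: -7488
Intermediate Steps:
j = 96 (j = -24*(-4) = 96)
(-2*(-7) - 92)*j = (-2*(-7) - 92)*96 = (14 - 92)*96 = -78*96 = -7488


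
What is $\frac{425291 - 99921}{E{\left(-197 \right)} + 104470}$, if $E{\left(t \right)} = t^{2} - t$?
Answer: $\frac{162685}{71738} \approx 2.2678$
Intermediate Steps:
$\frac{425291 - 99921}{E{\left(-197 \right)} + 104470} = \frac{425291 - 99921}{- 197 \left(-1 - 197\right) + 104470} = \frac{325370}{\left(-197\right) \left(-198\right) + 104470} = \frac{325370}{39006 + 104470} = \frac{325370}{143476} = 325370 \cdot \frac{1}{143476} = \frac{162685}{71738}$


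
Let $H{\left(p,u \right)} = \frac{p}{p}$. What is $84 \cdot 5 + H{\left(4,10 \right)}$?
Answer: $421$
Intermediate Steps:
$H{\left(p,u \right)} = 1$
$84 \cdot 5 + H{\left(4,10 \right)} = 84 \cdot 5 + 1 = 420 + 1 = 421$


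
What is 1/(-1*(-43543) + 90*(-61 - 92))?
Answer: 1/29773 ≈ 3.3587e-5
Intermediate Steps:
1/(-1*(-43543) + 90*(-61 - 92)) = 1/(43543 + 90*(-153)) = 1/(43543 - 13770) = 1/29773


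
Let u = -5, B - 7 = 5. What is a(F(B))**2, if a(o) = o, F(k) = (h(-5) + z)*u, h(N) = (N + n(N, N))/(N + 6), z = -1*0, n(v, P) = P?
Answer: 2500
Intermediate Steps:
B = 12 (B = 7 + 5 = 12)
z = 0
h(N) = 2*N/(6 + N) (h(N) = (N + N)/(N + 6) = (2*N)/(6 + N) = 2*N/(6 + N))
F(k) = 50 (F(k) = (2*(-5)/(6 - 5) + 0)*(-5) = (2*(-5)/1 + 0)*(-5) = (2*(-5)*1 + 0)*(-5) = (-10 + 0)*(-5) = -10*(-5) = 50)
a(F(B))**2 = 50**2 = 2500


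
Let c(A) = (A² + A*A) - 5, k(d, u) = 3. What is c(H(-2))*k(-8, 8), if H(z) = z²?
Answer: 81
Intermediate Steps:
c(A) = -5 + 2*A² (c(A) = (A² + A²) - 5 = 2*A² - 5 = -5 + 2*A²)
c(H(-2))*k(-8, 8) = (-5 + 2*((-2)²)²)*3 = (-5 + 2*4²)*3 = (-5 + 2*16)*3 = (-5 + 32)*3 = 27*3 = 81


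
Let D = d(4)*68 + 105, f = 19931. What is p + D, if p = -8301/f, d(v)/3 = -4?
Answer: -14179242/19931 ≈ -711.42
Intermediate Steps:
d(v) = -12 (d(v) = 3*(-4) = -12)
p = -8301/19931 ≈ -0.41649
D = -711 (D = -12*68 + 105 = -816 + 105 = -711)
p + D = -8301/19931 - 711 = -14179242/19931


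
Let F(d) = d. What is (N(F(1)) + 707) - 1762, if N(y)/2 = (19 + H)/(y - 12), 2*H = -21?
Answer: -11622/11 ≈ -1056.5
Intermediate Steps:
H = -21/2 (H = (½)*(-21) = -21/2 ≈ -10.500)
N(y) = 17/(-12 + y) (N(y) = 2*((19 - 21/2)/(y - 12)) = 2*(17/(2*(-12 + y))) = 17/(-12 + y))
(N(F(1)) + 707) - 1762 = (17/(-12 + 1) + 707) - 1762 = (17/(-11) + 707) - 1762 = (17*(-1/11) + 707) - 1762 = (-17/11 + 707) - 1762 = 7760/11 - 1762 = -11622/11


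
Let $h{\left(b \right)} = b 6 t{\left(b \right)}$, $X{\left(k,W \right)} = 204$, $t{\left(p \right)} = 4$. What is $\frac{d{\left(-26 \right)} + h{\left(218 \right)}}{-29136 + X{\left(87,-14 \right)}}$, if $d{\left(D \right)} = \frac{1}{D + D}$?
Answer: $- \frac{272063}{1504464} \approx -0.18084$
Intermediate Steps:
$d{\left(D \right)} = \frac{1}{2 D}$
$h{\left(b \right)} = 24 b$ ($h{\left(b \right)} = b 6 \cdot 4 = 6 b 4 = 24 b$)
$\frac{d{\left(-26 \right)} + h{\left(218 \right)}}{-29136 + X{\left(87,-14 \right)}} = \frac{\frac{1}{2 \left(-26\right)} + 24 \cdot 218}{-29136 + 204} = \frac{\frac{1}{2} \left(- \frac{1}{26}\right) + 5232}{-28932} = \left(- \frac{1}{52} + 5232\right) \left(- \frac{1}{28932}\right) = \frac{272063}{52} \left(- \frac{1}{28932}\right) = - \frac{272063}{1504464}$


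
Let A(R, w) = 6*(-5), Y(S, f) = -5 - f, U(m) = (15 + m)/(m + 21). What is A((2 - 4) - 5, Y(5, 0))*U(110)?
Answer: -3750/131 ≈ -28.626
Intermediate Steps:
U(m) = (15 + m)/(21 + m)
A(R, w) = -30
A((2 - 4) - 5, Y(5, 0))*U(110) = -30*(15 + 110)/(21 + 110) = -30*125/131 = -3750/131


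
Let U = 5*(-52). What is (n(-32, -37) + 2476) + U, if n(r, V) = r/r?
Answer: 2217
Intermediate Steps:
n(r, V) = 1
U = -260
(n(-32, -37) + 2476) + U = (1 + 2476) - 260 = 2477 - 260 = 2217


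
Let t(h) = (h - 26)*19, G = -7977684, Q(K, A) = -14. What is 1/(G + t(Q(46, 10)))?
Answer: -1/7978444 ≈ -1.2534e-7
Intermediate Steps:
t(h) = -494 + 19*h (t(h) = (-26 + h)*19 = -494 + 19*h)
1/(G + t(Q(46, 10))) = 1/(-7977684 + (-494 + 19*(-14))) = 1/(-7977684 + (-494 - 266)) = 1/(-7977684 - 760) = 1/(-7978444) = -1/7978444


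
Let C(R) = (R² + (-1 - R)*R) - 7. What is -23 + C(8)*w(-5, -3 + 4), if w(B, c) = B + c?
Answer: 37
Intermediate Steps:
C(R) = -7 + R² + R*(-1 - R) (C(R) = (R² + R*(-1 - R)) - 7 = -7 + R² + R*(-1 - R))
-23 + C(8)*w(-5, -3 + 4) = -23 + (-7 - 1*8)*(-5 + (-3 + 4)) = -23 + (-7 - 8)*(-5 + 1) = -23 - 15*(-4) = -23 + 60 = 37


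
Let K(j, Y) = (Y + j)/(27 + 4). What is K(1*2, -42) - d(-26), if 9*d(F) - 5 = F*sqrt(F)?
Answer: -515/279 + 26*I*sqrt(26)/9 ≈ -1.8459 + 14.73*I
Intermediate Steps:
K(j, Y) = Y/31 + j/31 (K(j, Y) = (Y + j)/31 = (Y + j)*(1/31) = Y/31 + j/31)
d(F) = 5/9 + F**(3/2)/9 (d(F) = 5/9 + (F*sqrt(F))/9 = 5/9 + F**(3/2)/9)
K(1*2, -42) - d(-26) = ((1/31)*(-42) + (1*2)/31) - (5/9 + (-26)**(3/2)/9) = (-42/31 + (1/31)*2) - (5/9 + (-26*I*sqrt(26))/9) = (-42/31 + 2/31) - (5/9 - 26*I*sqrt(26)/9) = -40/31 + (-5/9 + 26*I*sqrt(26)/9) = -515/279 + 26*I*sqrt(26)/9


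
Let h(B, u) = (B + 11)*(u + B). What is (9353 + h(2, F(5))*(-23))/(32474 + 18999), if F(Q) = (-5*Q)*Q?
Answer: 46130/51473 ≈ 0.89620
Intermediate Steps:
F(Q) = -5*Q**2
h(B, u) = (11 + B)*(B + u)
(9353 + h(2, F(5))*(-23))/(32474 + 18999) = (9353 + (2**2 + 11*2 + 11*(-5*5**2) + 2*(-5*5**2))*(-23))/(32474 + 18999) = (9353 + (4 + 22 + 11*(-5*25) + 2*(-5*25))*(-23))/51473 = (9353 + (4 + 22 + 11*(-125) + 2*(-125))*(-23))*(1/51473) = (9353 + (4 + 22 - 1375 - 250)*(-23))*(1/51473) = (9353 - 1599*(-23))*(1/51473) = (9353 + 36777)*(1/51473) = 46130*(1/51473) = 46130/51473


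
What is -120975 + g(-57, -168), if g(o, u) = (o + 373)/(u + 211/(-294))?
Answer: -6000815829/49603 ≈ -1.2098e+5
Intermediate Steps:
g(o, u) = (373 + o)/(-211/294 + u) (g(o, u) = (373 + o)/(u + 211*(-1/294)) = (373 + o)/(u - 211/294) = (373 + o)/(-211/294 + u))
-120975 + g(-57, -168) = -120975 + 294*(373 - 57)/(-211 + 294*(-168)) = -120975 + 294*316/(-211 - 49392) = -120975 + 294*316/(-49603) = -120975 + 294*(-1/49603)*316 = -120975 - 92904/49603 = -6000815829/49603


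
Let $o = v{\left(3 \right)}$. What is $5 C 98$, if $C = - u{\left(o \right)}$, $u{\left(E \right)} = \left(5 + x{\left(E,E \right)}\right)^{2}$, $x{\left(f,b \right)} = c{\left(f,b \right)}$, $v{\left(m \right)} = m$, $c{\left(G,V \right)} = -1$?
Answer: $-7840$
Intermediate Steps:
$x{\left(f,b \right)} = -1$
$o = 3$
$u{\left(E \right)} = 16$ ($u{\left(E \right)} = \left(5 - 1\right)^{2} = 4^{2} = 16$)
$C = -16$ ($C = \left(-1\right) 16 = -16$)
$5 C 98 = 5 \left(-16\right) 98 = \left(-80\right) 98 = -7840$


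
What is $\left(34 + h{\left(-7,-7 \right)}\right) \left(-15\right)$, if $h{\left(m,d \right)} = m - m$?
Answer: $-510$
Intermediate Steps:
$h{\left(m,d \right)} = 0$
$\left(34 + h{\left(-7,-7 \right)}\right) \left(-15\right) = \left(34 + 0\right) \left(-15\right) = 34 \left(-15\right) = -510$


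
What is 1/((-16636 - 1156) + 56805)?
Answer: 1/39013 ≈ 2.5632e-5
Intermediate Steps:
1/((-16636 - 1156) + 56805) = 1/(-17792 + 56805) = 1/39013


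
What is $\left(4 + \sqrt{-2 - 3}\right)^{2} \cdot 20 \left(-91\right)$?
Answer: $-20020 - 14560 i \sqrt{5} \approx -20020.0 - 32557.0 i$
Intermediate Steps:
$\left(4 + \sqrt{-2 - 3}\right)^{2} \cdot 20 \left(-91\right) = \left(4 + \sqrt{-5}\right)^{2} \cdot 20 \left(-91\right) = \left(4 + i \sqrt{5}\right)^{2} \cdot 20 \left(-91\right) = 20 \left(4 + i \sqrt{5}\right)^{2} \left(-91\right) = - 1820 \left(4 + i \sqrt{5}\right)^{2}$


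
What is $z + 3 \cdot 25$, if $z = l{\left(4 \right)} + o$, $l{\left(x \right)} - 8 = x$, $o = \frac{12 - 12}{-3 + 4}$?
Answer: $87$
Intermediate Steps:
$o = 0$ ($o = \frac{0}{1} = 0 \cdot 1 = 0$)
$l{\left(x \right)} = 8 + x$
$z = 12$ ($z = \left(8 + 4\right) + 0 = 12 + 0 = 12$)
$z + 3 \cdot 25 = 12 + 3 \cdot 25 = 12 + 75 = 87$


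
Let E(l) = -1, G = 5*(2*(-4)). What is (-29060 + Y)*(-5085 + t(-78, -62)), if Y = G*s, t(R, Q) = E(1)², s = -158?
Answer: 115610160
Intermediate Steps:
G = -40 (G = 5*(-8) = -40)
t(R, Q) = 1 (t(R, Q) = (-1)² = 1)
Y = 6320 (Y = -40*(-158) = 6320)
(-29060 + Y)*(-5085 + t(-78, -62)) = (-29060 + 6320)*(-5085 + 1) = -22740*(-5084) = 115610160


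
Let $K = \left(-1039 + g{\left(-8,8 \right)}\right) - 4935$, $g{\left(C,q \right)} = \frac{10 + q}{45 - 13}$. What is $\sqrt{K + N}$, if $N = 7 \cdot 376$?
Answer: $\frac{i \sqrt{53463}}{4} \approx 57.805 i$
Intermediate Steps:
$g{\left(C,q \right)} = \frac{5}{16} + \frac{q}{32}$ ($g{\left(C,q \right)} = \frac{10 + q}{32} = \left(10 + q\right) \frac{1}{32} = \frac{5}{16} + \frac{q}{32}$)
$N = 2632$
$K = - \frac{95575}{16}$ ($K = \left(-1039 + \left(\frac{5}{16} + \frac{1}{32} \cdot 8\right)\right) - 4935 = \left(-1039 + \left(\frac{5}{16} + \frac{1}{4}\right)\right) - 4935 = \left(-1039 + \frac{9}{16}\right) - 4935 = - \frac{16615}{16} - 4935 = - \frac{95575}{16} \approx -5973.4$)
$\sqrt{K + N} = \sqrt{- \frac{95575}{16} + 2632} = \sqrt{- \frac{53463}{16}} = \frac{i \sqrt{53463}}{4}$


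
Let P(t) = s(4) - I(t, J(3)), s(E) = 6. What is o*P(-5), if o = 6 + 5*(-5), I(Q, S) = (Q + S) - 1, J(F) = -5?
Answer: -323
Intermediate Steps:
I(Q, S) = -1 + Q + S
o = -19 (o = 6 - 25 = -19)
P(t) = 12 - t (P(t) = 6 - (-1 + t - 5) = 6 - (-6 + t) = 6 + (6 - t) = 12 - t)
o*P(-5) = -19*(12 - 1*(-5)) = -19*(12 + 5) = -19*17 = -323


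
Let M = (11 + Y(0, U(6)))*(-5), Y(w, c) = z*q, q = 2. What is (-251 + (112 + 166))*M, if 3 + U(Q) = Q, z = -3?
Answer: -675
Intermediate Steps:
U(Q) = -3 + Q
Y(w, c) = -6 (Y(w, c) = -3*2 = -6)
M = -25 (M = (11 - 6)*(-5) = 5*(-5) = -25)
(-251 + (112 + 166))*M = (-251 + (112 + 166))*(-25) = (-251 + 278)*(-25) = 27*(-25) = -675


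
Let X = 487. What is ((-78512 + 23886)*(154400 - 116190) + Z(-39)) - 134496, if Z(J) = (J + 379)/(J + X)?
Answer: -233788122987/112 ≈ -2.0874e+9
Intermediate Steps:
Z(J) = (379 + J)/(487 + J) (Z(J) = (J + 379)/(J + 487) = (379 + J)/(487 + J))
((-78512 + 23886)*(154400 - 116190) + Z(-39)) - 134496 = ((-78512 + 23886)*(154400 - 116190) + (379 - 39)/(487 - 39)) - 134496 = (-54626*38210 + 340/448) - 134496 = (-2087259460 + (1/448)*340) - 134496 = (-2087259460 + 85/112) - 134496 = -233773059435/112 - 134496 = -233788122987/112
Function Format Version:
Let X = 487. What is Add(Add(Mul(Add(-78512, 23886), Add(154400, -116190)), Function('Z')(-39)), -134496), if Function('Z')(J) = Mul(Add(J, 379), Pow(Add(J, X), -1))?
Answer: Rational(-233788122987, 112) ≈ -2.0874e+9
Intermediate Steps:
Function('Z')(J) = Mul(Pow(Add(487, J), -1), Add(379, J)) (Function('Z')(J) = Mul(Add(J, 379), Pow(Add(J, 487), -1)) = Mul(Add(379, J), Pow(Add(487, J), -1)) = Mul(Pow(Add(487, J), -1), Add(379, J)))
Add(Add(Mul(Add(-78512, 23886), Add(154400, -116190)), Function('Z')(-39)), -134496) = Add(Add(Mul(Add(-78512, 23886), Add(154400, -116190)), Mul(Pow(Add(487, -39), -1), Add(379, -39))), -134496) = Add(Add(Mul(-54626, 38210), Mul(Pow(448, -1), 340)), -134496) = Add(Add(-2087259460, Mul(Rational(1, 448), 340)), -134496) = Add(Add(-2087259460, Rational(85, 112)), -134496) = Add(Rational(-233773059435, 112), -134496) = Rational(-233788122987, 112)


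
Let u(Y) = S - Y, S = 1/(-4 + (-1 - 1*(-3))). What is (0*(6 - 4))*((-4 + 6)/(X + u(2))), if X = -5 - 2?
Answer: 0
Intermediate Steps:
S = -1/2 (S = 1/(-4 + (-1 + 3)) = 1/(-4 + 2) = 1/(-2) = -1/2 ≈ -0.50000)
u(Y) = -1/2 - Y
X = -7
(0*(6 - 4))*((-4 + 6)/(X + u(2))) = (0*(6 - 4))*((-4 + 6)/(-7 + (-1/2 - 1*2))) = (0*2)*(2/(-7 + (-1/2 - 2))) = 0*(2/(-7 - 5/2)) = 0*(2/(-19/2)) = 0*(2*(-2/19)) = 0*(-4/19) = 0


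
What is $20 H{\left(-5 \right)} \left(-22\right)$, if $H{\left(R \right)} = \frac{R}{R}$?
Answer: $-440$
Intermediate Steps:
$H{\left(R \right)} = 1$
$20 H{\left(-5 \right)} \left(-22\right) = 20 \cdot 1 \left(-22\right) = 20 \left(-22\right) = -440$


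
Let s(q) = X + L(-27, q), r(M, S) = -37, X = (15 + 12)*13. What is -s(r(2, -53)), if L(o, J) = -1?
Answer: -350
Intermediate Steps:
X = 351 (X = 27*13 = 351)
s(q) = 350 (s(q) = 351 - 1 = 350)
-s(r(2, -53)) = -1*350 = -350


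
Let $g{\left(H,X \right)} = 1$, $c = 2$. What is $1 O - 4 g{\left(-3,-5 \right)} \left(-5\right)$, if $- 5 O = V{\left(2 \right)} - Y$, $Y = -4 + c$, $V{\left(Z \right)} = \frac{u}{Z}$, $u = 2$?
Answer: $-12$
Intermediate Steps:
$V{\left(Z \right)} = \frac{2}{Z}$
$Y = -2$ ($Y = -4 + 2 = -2$)
$O = - \frac{3}{5}$ ($O = - \frac{\frac{2}{2} - -2}{5} = - \frac{2 \cdot \frac{1}{2} + 2}{5} = - \frac{1 + 2}{5} = \left(- \frac{1}{5}\right) 3 = - \frac{3}{5} \approx -0.6$)
$1 O - 4 g{\left(-3,-5 \right)} \left(-5\right) = 1 \left(- \frac{3}{5}\right) \left(-4\right) 1 \left(-5\right) = - \frac{3 \left(\left(-4\right) \left(-5\right)\right)}{5} = \left(- \frac{3}{5}\right) 20 = -12$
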